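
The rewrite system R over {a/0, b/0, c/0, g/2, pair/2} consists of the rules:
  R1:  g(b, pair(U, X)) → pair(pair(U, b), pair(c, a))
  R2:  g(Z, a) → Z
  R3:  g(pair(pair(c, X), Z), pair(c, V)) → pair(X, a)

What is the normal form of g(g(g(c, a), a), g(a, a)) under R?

1. g(g(g(c, a), a), g(a, a))  →  g(g(c, a), g(a, a))   [R2 at 1]
2. g(g(c, a), g(a, a))  →  g(c, g(a, a))   [R2 at 1]
3. g(c, g(a, a))  →  g(c, a)   [R2 at 2]
4. g(c, a)  →  c   [R2 at ε]

c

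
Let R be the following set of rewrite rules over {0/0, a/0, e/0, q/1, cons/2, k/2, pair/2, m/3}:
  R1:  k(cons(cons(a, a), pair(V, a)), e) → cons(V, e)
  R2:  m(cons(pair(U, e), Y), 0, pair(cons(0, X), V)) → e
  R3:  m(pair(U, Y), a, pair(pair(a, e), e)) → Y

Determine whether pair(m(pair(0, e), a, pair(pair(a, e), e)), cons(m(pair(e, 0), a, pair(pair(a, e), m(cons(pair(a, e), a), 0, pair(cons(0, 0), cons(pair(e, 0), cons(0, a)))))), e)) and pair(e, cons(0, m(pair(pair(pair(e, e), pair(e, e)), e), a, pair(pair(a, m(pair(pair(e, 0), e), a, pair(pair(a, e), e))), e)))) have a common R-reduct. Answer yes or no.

yes — NF(t₁) = pair(e, cons(0, e)), NF(t₂) = pair(e, cons(0, e))

Reduce t₁ = pair(m(pair(0, e), a, pair(pair(a, e), e)), cons(m(pair(e, 0), a, pair(pair(a, e), m(cons(pair(a, e), a), 0, pair(cons(0, 0), cons(pair(e, 0), cons(0, a)))))), e)):
1. pair(m(pair(0, e), a, pair(pair(a, e), e)), cons(m(pair(e, 0), a, pair(pair(a, e), m(cons(pair(a, e), a), 0, pair(cons(0, 0), cons(pair(e, 0), cons(0, a)))))), e))  →  pair(e, cons(m(pair(e, 0), a, pair(pair(a, e), m(cons(pair(a, e), a), 0, pair(cons(0, 0), cons(pair(e, 0), cons(0, a)))))), e))   [R3 at 1]
2. pair(e, cons(m(pair(e, 0), a, pair(pair(a, e), m(cons(pair(a, e), a), 0, pair(cons(0, 0), cons(pair(e, 0), cons(0, a)))))), e))  →  pair(e, cons(m(pair(e, 0), a, pair(pair(a, e), e)), e))   [R2 at 2.1.3.2]
3. pair(e, cons(m(pair(e, 0), a, pair(pair(a, e), e)), e))  →  pair(e, cons(0, e))   [R3 at 2.1]

Reduce t₂ = pair(e, cons(0, m(pair(pair(pair(e, e), pair(e, e)), e), a, pair(pair(a, m(pair(pair(e, 0), e), a, pair(pair(a, e), e))), e)))):
1. pair(e, cons(0, m(pair(pair(pair(e, e), pair(e, e)), e), a, pair(pair(a, m(pair(pair(e, 0), e), a, pair(pair(a, e), e))), e))))  →  pair(e, cons(0, m(pair(pair(pair(e, e), pair(e, e)), e), a, pair(pair(a, e), e))))   [R3 at 2.2.3.1.2]
2. pair(e, cons(0, m(pair(pair(pair(e, e), pair(e, e)), e), a, pair(pair(a, e), e))))  →  pair(e, cons(0, e))   [R3 at 2.2]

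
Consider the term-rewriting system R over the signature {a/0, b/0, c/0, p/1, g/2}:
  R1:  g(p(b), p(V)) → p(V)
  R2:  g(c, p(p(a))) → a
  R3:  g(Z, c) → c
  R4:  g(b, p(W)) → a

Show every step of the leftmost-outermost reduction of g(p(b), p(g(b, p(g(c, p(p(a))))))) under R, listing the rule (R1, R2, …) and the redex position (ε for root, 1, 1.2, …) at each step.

1. g(p(b), p(g(b, p(g(c, p(p(a)))))))  →  p(g(b, p(g(c, p(p(a))))))   [R1 at ε]
2. p(g(b, p(g(c, p(p(a))))))  →  p(a)   [R4 at 1]

p(a)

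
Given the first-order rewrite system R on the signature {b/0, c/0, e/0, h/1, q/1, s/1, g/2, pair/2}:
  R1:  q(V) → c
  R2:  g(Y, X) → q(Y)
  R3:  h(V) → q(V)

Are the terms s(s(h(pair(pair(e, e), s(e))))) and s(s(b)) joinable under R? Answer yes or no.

no — NF(t₁) = s(s(c)), NF(t₂) = s(s(b))

Reduce t₁ = s(s(h(pair(pair(e, e), s(e))))):
1. s(s(h(pair(pair(e, e), s(e)))))  →  s(s(q(pair(pair(e, e), s(e)))))   [R3 at 1.1]
2. s(s(q(pair(pair(e, e), s(e)))))  →  s(s(c))   [R1 at 1.1]

Reduce t₂ = s(s(b)):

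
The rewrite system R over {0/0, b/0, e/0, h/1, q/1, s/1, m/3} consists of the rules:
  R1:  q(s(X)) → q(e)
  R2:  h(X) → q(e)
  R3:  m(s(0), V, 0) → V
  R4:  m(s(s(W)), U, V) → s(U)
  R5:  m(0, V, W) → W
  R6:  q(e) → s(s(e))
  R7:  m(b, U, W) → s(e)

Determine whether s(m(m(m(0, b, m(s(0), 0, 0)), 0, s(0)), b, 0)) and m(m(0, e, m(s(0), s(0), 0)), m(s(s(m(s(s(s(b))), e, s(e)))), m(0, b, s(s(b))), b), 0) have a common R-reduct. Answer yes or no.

no — NF(t₁) = s(b), NF(t₂) = s(s(s(b)))

Reduce t₁ = s(m(m(m(0, b, m(s(0), 0, 0)), 0, s(0)), b, 0)):
1. s(m(m(m(0, b, m(s(0), 0, 0)), 0, s(0)), b, 0))  →  s(m(m(m(s(0), 0, 0), 0, s(0)), b, 0))   [R5 at 1.1.1]
2. s(m(m(m(s(0), 0, 0), 0, s(0)), b, 0))  →  s(m(m(0, 0, s(0)), b, 0))   [R3 at 1.1.1]
3. s(m(m(0, 0, s(0)), b, 0))  →  s(m(s(0), b, 0))   [R5 at 1.1]
4. s(m(s(0), b, 0))  →  s(b)   [R3 at 1]

Reduce t₂ = m(m(0, e, m(s(0), s(0), 0)), m(s(s(m(s(s(s(b))), e, s(e)))), m(0, b, s(s(b))), b), 0):
1. m(m(0, e, m(s(0), s(0), 0)), m(s(s(m(s(s(s(b))), e, s(e)))), m(0, b, s(s(b))), b), 0)  →  m(m(s(0), s(0), 0), m(s(s(m(s(s(s(b))), e, s(e)))), m(0, b, s(s(b))), b), 0)   [R5 at 1]
2. m(m(s(0), s(0), 0), m(s(s(m(s(s(s(b))), e, s(e)))), m(0, b, s(s(b))), b), 0)  →  m(s(0), m(s(s(m(s(s(s(b))), e, s(e)))), m(0, b, s(s(b))), b), 0)   [R3 at 1]
3. m(s(0), m(s(s(m(s(s(s(b))), e, s(e)))), m(0, b, s(s(b))), b), 0)  →  m(s(s(m(s(s(s(b))), e, s(e)))), m(0, b, s(s(b))), b)   [R3 at ε]
4. m(s(s(m(s(s(s(b))), e, s(e)))), m(0, b, s(s(b))), b)  →  s(m(0, b, s(s(b))))   [R4 at ε]
5. s(m(0, b, s(s(b))))  →  s(s(s(b)))   [R5 at 1]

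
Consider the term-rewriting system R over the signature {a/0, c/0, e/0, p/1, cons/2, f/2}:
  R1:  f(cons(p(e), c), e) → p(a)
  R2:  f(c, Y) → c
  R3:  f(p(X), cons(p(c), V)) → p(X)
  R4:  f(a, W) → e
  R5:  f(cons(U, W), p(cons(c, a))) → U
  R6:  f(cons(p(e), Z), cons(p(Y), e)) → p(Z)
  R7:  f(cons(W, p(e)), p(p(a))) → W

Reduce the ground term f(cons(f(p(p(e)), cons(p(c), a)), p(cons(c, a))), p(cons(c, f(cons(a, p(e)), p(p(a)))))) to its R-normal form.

1. f(cons(f(p(p(e)), cons(p(c), a)), p(cons(c, a))), p(cons(c, f(cons(a, p(e)), p(p(a))))))  →  f(cons(p(p(e)), p(cons(c, a))), p(cons(c, f(cons(a, p(e)), p(p(a))))))   [R3 at 1.1]
2. f(cons(p(p(e)), p(cons(c, a))), p(cons(c, f(cons(a, p(e)), p(p(a))))))  →  f(cons(p(p(e)), p(cons(c, a))), p(cons(c, a)))   [R7 at 2.1.2]
3. f(cons(p(p(e)), p(cons(c, a))), p(cons(c, a)))  →  p(p(e))   [R5 at ε]

p(p(e))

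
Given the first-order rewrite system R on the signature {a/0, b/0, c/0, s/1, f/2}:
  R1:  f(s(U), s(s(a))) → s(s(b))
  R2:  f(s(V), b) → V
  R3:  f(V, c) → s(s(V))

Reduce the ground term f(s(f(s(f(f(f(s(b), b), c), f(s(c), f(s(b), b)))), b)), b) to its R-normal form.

1. f(s(f(s(f(f(f(s(b), b), c), f(s(c), f(s(b), b)))), b)), b)  →  f(s(f(f(f(s(b), b), c), f(s(c), f(s(b), b)))), b)   [R2 at ε]
2. f(s(f(f(f(s(b), b), c), f(s(c), f(s(b), b)))), b)  →  f(f(f(s(b), b), c), f(s(c), f(s(b), b)))   [R2 at ε]
3. f(f(f(s(b), b), c), f(s(c), f(s(b), b)))  →  f(s(s(f(s(b), b))), f(s(c), f(s(b), b)))   [R3 at 1]
4. f(s(s(f(s(b), b))), f(s(c), f(s(b), b)))  →  f(s(s(b)), f(s(c), f(s(b), b)))   [R2 at 1.1.1]
5. f(s(s(b)), f(s(c), f(s(b), b)))  →  f(s(s(b)), f(s(c), b))   [R2 at 2.2]
6. f(s(s(b)), f(s(c), b))  →  f(s(s(b)), c)   [R2 at 2]
7. f(s(s(b)), c)  →  s(s(s(s(b))))   [R3 at ε]

s(s(s(s(b))))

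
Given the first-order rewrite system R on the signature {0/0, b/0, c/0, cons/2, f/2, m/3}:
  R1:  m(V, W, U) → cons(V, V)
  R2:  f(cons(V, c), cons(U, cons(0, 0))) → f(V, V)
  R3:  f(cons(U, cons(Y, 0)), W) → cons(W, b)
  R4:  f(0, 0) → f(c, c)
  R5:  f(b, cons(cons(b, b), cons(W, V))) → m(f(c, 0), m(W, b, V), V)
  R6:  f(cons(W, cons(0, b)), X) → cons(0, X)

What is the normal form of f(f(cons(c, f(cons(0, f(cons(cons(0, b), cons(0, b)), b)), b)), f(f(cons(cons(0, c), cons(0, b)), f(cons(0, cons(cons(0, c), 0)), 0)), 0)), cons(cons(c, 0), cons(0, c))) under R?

1. f(f(cons(c, f(cons(0, f(cons(cons(0, b), cons(0, b)), b)), b)), f(f(cons(cons(0, c), cons(0, b)), f(cons(0, cons(cons(0, c), 0)), 0)), 0)), cons(cons(c, 0), cons(0, c)))  →  f(f(cons(c, f(cons(0, cons(0, b)), b)), f(f(cons(cons(0, c), cons(0, b)), f(cons(0, cons(cons(0, c), 0)), 0)), 0)), cons(cons(c, 0), cons(0, c)))   [R6 at 1.1.2.1.2]
2. f(f(cons(c, f(cons(0, cons(0, b)), b)), f(f(cons(cons(0, c), cons(0, b)), f(cons(0, cons(cons(0, c), 0)), 0)), 0)), cons(cons(c, 0), cons(0, c)))  →  f(f(cons(c, cons(0, b)), f(f(cons(cons(0, c), cons(0, b)), f(cons(0, cons(cons(0, c), 0)), 0)), 0)), cons(cons(c, 0), cons(0, c)))   [R6 at 1.1.2]
3. f(f(cons(c, cons(0, b)), f(f(cons(cons(0, c), cons(0, b)), f(cons(0, cons(cons(0, c), 0)), 0)), 0)), cons(cons(c, 0), cons(0, c)))  →  f(cons(0, f(f(cons(cons(0, c), cons(0, b)), f(cons(0, cons(cons(0, c), 0)), 0)), 0)), cons(cons(c, 0), cons(0, c)))   [R6 at 1]
4. f(cons(0, f(f(cons(cons(0, c), cons(0, b)), f(cons(0, cons(cons(0, c), 0)), 0)), 0)), cons(cons(c, 0), cons(0, c)))  →  f(cons(0, f(cons(0, f(cons(0, cons(cons(0, c), 0)), 0)), 0)), cons(cons(c, 0), cons(0, c)))   [R6 at 1.2.1]
5. f(cons(0, f(cons(0, f(cons(0, cons(cons(0, c), 0)), 0)), 0)), cons(cons(c, 0), cons(0, c)))  →  f(cons(0, f(cons(0, cons(0, b)), 0)), cons(cons(c, 0), cons(0, c)))   [R3 at 1.2.1.2]
6. f(cons(0, f(cons(0, cons(0, b)), 0)), cons(cons(c, 0), cons(0, c)))  →  f(cons(0, cons(0, 0)), cons(cons(c, 0), cons(0, c)))   [R6 at 1.2]
7. f(cons(0, cons(0, 0)), cons(cons(c, 0), cons(0, c)))  →  cons(cons(cons(c, 0), cons(0, c)), b)   [R3 at ε]

cons(cons(cons(c, 0), cons(0, c)), b)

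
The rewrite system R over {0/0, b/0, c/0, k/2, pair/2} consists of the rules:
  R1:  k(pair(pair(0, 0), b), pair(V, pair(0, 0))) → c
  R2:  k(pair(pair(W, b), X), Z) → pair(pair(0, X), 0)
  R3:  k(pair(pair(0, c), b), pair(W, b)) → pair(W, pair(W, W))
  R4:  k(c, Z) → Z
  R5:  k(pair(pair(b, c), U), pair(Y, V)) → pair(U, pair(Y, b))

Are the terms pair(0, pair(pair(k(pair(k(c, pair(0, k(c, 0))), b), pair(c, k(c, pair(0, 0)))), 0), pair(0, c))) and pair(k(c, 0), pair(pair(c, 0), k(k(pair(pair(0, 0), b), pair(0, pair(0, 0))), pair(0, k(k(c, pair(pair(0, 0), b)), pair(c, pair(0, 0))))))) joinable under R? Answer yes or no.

Reduce t₁ = pair(0, pair(pair(k(pair(k(c, pair(0, k(c, 0))), b), pair(c, k(c, pair(0, 0)))), 0), pair(0, c))):
1. pair(0, pair(pair(k(pair(k(c, pair(0, k(c, 0))), b), pair(c, k(c, pair(0, 0)))), 0), pair(0, c)))  →  pair(0, pair(pair(k(pair(pair(0, k(c, 0)), b), pair(c, k(c, pair(0, 0)))), 0), pair(0, c)))   [R4 at 2.1.1.1.1]
2. pair(0, pair(pair(k(pair(pair(0, k(c, 0)), b), pair(c, k(c, pair(0, 0)))), 0), pair(0, c)))  →  pair(0, pair(pair(k(pair(pair(0, 0), b), pair(c, k(c, pair(0, 0)))), 0), pair(0, c)))   [R4 at 2.1.1.1.1.2]
3. pair(0, pair(pair(k(pair(pair(0, 0), b), pair(c, k(c, pair(0, 0)))), 0), pair(0, c)))  →  pair(0, pair(pair(k(pair(pair(0, 0), b), pair(c, pair(0, 0))), 0), pair(0, c)))   [R4 at 2.1.1.2.2]
4. pair(0, pair(pair(k(pair(pair(0, 0), b), pair(c, pair(0, 0))), 0), pair(0, c)))  →  pair(0, pair(pair(c, 0), pair(0, c)))   [R1 at 2.1.1]

Reduce t₂ = pair(k(c, 0), pair(pair(c, 0), k(k(pair(pair(0, 0), b), pair(0, pair(0, 0))), pair(0, k(k(c, pair(pair(0, 0), b)), pair(c, pair(0, 0))))))):
1. pair(k(c, 0), pair(pair(c, 0), k(k(pair(pair(0, 0), b), pair(0, pair(0, 0))), pair(0, k(k(c, pair(pair(0, 0), b)), pair(c, pair(0, 0)))))))  →  pair(0, pair(pair(c, 0), k(k(pair(pair(0, 0), b), pair(0, pair(0, 0))), pair(0, k(k(c, pair(pair(0, 0), b)), pair(c, pair(0, 0)))))))   [R4 at 1]
2. pair(0, pair(pair(c, 0), k(k(pair(pair(0, 0), b), pair(0, pair(0, 0))), pair(0, k(k(c, pair(pair(0, 0), b)), pair(c, pair(0, 0)))))))  →  pair(0, pair(pair(c, 0), k(c, pair(0, k(k(c, pair(pair(0, 0), b)), pair(c, pair(0, 0)))))))   [R1 at 2.2.1]
3. pair(0, pair(pair(c, 0), k(c, pair(0, k(k(c, pair(pair(0, 0), b)), pair(c, pair(0, 0)))))))  →  pair(0, pair(pair(c, 0), pair(0, k(k(c, pair(pair(0, 0), b)), pair(c, pair(0, 0))))))   [R4 at 2.2]
4. pair(0, pair(pair(c, 0), pair(0, k(k(c, pair(pair(0, 0), b)), pair(c, pair(0, 0))))))  →  pair(0, pair(pair(c, 0), pair(0, k(pair(pair(0, 0), b), pair(c, pair(0, 0))))))   [R4 at 2.2.2.1]
5. pair(0, pair(pair(c, 0), pair(0, k(pair(pair(0, 0), b), pair(c, pair(0, 0))))))  →  pair(0, pair(pair(c, 0), pair(0, c)))   [R1 at 2.2.2]

yes — NF(t₁) = pair(0, pair(pair(c, 0), pair(0, c))), NF(t₂) = pair(0, pair(pair(c, 0), pair(0, c)))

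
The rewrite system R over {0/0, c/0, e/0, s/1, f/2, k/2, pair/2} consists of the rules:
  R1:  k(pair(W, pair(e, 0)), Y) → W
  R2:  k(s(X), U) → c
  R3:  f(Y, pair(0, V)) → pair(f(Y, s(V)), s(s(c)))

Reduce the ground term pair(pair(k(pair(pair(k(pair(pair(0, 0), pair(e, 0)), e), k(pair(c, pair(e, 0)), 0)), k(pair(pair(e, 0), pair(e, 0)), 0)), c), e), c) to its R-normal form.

1. pair(pair(k(pair(pair(k(pair(pair(0, 0), pair(e, 0)), e), k(pair(c, pair(e, 0)), 0)), k(pair(pair(e, 0), pair(e, 0)), 0)), c), e), c)  →  pair(pair(k(pair(pair(pair(0, 0), k(pair(c, pair(e, 0)), 0)), k(pair(pair(e, 0), pair(e, 0)), 0)), c), e), c)   [R1 at 1.1.1.1.1]
2. pair(pair(k(pair(pair(pair(0, 0), k(pair(c, pair(e, 0)), 0)), k(pair(pair(e, 0), pair(e, 0)), 0)), c), e), c)  →  pair(pair(k(pair(pair(pair(0, 0), c), k(pair(pair(e, 0), pair(e, 0)), 0)), c), e), c)   [R1 at 1.1.1.1.2]
3. pair(pair(k(pair(pair(pair(0, 0), c), k(pair(pair(e, 0), pair(e, 0)), 0)), c), e), c)  →  pair(pair(k(pair(pair(pair(0, 0), c), pair(e, 0)), c), e), c)   [R1 at 1.1.1.2]
4. pair(pair(k(pair(pair(pair(0, 0), c), pair(e, 0)), c), e), c)  →  pair(pair(pair(pair(0, 0), c), e), c)   [R1 at 1.1]

pair(pair(pair(pair(0, 0), c), e), c)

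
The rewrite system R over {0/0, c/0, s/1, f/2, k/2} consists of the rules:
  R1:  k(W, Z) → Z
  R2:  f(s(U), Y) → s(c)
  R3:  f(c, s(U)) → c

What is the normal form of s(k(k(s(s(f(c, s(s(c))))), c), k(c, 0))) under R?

s(0)

1. s(k(k(s(s(f(c, s(s(c))))), c), k(c, 0)))  →  s(k(c, 0))   [R1 at 1]
2. s(k(c, 0))  →  s(0)   [R1 at 1]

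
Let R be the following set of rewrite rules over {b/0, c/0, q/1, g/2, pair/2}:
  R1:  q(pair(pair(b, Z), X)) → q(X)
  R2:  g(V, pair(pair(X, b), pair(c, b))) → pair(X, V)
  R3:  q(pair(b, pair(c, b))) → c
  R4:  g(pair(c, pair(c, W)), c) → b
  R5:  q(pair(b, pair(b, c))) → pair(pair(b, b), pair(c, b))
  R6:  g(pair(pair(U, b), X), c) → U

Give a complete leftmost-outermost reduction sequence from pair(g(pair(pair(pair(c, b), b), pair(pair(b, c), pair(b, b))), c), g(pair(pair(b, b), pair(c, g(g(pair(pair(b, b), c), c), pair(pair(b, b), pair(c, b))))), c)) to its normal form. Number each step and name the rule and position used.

pair(pair(c, b), b)

1. pair(g(pair(pair(pair(c, b), b), pair(pair(b, c), pair(b, b))), c), g(pair(pair(b, b), pair(c, g(g(pair(pair(b, b), c), c), pair(pair(b, b), pair(c, b))))), c))  →  pair(pair(c, b), g(pair(pair(b, b), pair(c, g(g(pair(pair(b, b), c), c), pair(pair(b, b), pair(c, b))))), c))   [R6 at 1]
2. pair(pair(c, b), g(pair(pair(b, b), pair(c, g(g(pair(pair(b, b), c), c), pair(pair(b, b), pair(c, b))))), c))  →  pair(pair(c, b), b)   [R6 at 2]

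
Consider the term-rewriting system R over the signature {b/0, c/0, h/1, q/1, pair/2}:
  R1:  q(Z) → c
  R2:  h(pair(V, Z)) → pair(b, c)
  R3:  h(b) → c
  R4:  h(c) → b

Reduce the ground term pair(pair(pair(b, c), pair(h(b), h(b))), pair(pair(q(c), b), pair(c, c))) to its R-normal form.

pair(pair(pair(b, c), pair(c, c)), pair(pair(c, b), pair(c, c)))

1. pair(pair(pair(b, c), pair(h(b), h(b))), pair(pair(q(c), b), pair(c, c)))  →  pair(pair(pair(b, c), pair(c, h(b))), pair(pair(q(c), b), pair(c, c)))   [R3 at 1.2.1]
2. pair(pair(pair(b, c), pair(c, h(b))), pair(pair(q(c), b), pair(c, c)))  →  pair(pair(pair(b, c), pair(c, c)), pair(pair(q(c), b), pair(c, c)))   [R3 at 1.2.2]
3. pair(pair(pair(b, c), pair(c, c)), pair(pair(q(c), b), pair(c, c)))  →  pair(pair(pair(b, c), pair(c, c)), pair(pair(c, b), pair(c, c)))   [R1 at 2.1.1]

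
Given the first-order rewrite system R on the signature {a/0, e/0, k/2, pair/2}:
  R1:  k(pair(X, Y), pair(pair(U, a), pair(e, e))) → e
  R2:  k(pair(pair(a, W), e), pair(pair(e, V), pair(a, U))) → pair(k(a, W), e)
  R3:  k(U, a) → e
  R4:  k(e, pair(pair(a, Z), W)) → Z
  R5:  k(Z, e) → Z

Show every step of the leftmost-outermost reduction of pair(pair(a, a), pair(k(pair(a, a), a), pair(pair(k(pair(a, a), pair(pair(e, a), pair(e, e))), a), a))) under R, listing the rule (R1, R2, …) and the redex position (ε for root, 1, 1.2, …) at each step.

1. pair(pair(a, a), pair(k(pair(a, a), a), pair(pair(k(pair(a, a), pair(pair(e, a), pair(e, e))), a), a)))  →  pair(pair(a, a), pair(e, pair(pair(k(pair(a, a), pair(pair(e, a), pair(e, e))), a), a)))   [R3 at 2.1]
2. pair(pair(a, a), pair(e, pair(pair(k(pair(a, a), pair(pair(e, a), pair(e, e))), a), a)))  →  pair(pair(a, a), pair(e, pair(pair(e, a), a)))   [R1 at 2.2.1.1]

pair(pair(a, a), pair(e, pair(pair(e, a), a)))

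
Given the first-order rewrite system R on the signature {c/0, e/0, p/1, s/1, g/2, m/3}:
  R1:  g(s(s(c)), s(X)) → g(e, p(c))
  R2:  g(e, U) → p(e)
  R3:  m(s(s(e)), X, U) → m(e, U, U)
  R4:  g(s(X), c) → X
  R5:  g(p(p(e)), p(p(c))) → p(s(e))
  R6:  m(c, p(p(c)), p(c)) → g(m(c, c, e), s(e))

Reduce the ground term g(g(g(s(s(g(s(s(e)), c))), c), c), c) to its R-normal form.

e

1. g(g(g(s(s(g(s(s(e)), c))), c), c), c)  →  g(g(s(g(s(s(e)), c)), c), c)   [R4 at 1.1]
2. g(g(s(g(s(s(e)), c)), c), c)  →  g(g(s(s(e)), c), c)   [R4 at 1]
3. g(g(s(s(e)), c), c)  →  g(s(e), c)   [R4 at 1]
4. g(s(e), c)  →  e   [R4 at ε]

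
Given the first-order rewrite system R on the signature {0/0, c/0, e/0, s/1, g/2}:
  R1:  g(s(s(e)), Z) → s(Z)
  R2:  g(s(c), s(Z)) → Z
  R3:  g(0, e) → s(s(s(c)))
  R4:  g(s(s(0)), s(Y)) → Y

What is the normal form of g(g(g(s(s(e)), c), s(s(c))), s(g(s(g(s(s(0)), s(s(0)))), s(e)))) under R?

e

1. g(g(g(s(s(e)), c), s(s(c))), s(g(s(g(s(s(0)), s(s(0)))), s(e))))  →  g(g(s(c), s(s(c))), s(g(s(g(s(s(0)), s(s(0)))), s(e))))   [R1 at 1.1]
2. g(g(s(c), s(s(c))), s(g(s(g(s(s(0)), s(s(0)))), s(e))))  →  g(s(c), s(g(s(g(s(s(0)), s(s(0)))), s(e))))   [R2 at 1]
3. g(s(c), s(g(s(g(s(s(0)), s(s(0)))), s(e))))  →  g(s(g(s(s(0)), s(s(0)))), s(e))   [R2 at ε]
4. g(s(g(s(s(0)), s(s(0)))), s(e))  →  g(s(s(0)), s(e))   [R4 at 1.1]
5. g(s(s(0)), s(e))  →  e   [R4 at ε]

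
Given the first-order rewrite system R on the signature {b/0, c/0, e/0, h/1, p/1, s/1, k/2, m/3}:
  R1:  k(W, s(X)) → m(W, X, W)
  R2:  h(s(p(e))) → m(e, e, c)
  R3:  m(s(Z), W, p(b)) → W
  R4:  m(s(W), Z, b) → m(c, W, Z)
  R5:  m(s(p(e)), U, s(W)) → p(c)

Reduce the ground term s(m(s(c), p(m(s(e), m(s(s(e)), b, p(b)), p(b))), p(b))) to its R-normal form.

s(p(b))

1. s(m(s(c), p(m(s(e), m(s(s(e)), b, p(b)), p(b))), p(b)))  →  s(p(m(s(e), m(s(s(e)), b, p(b)), p(b))))   [R3 at 1]
2. s(p(m(s(e), m(s(s(e)), b, p(b)), p(b))))  →  s(p(m(s(s(e)), b, p(b))))   [R3 at 1.1]
3. s(p(m(s(s(e)), b, p(b))))  →  s(p(b))   [R3 at 1.1]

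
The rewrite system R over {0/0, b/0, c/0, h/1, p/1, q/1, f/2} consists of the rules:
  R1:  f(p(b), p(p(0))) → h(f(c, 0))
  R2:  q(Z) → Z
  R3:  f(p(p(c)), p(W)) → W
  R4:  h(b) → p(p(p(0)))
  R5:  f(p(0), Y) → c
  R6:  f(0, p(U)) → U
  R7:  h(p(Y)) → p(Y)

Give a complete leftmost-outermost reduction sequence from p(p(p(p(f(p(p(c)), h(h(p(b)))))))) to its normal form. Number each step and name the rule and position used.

1. p(p(p(p(f(p(p(c)), h(h(p(b))))))))  →  p(p(p(p(f(p(p(c)), h(p(b)))))))   [R7 at 1.1.1.1.2.1]
2. p(p(p(p(f(p(p(c)), h(p(b)))))))  →  p(p(p(p(f(p(p(c)), p(b))))))   [R7 at 1.1.1.1.2]
3. p(p(p(p(f(p(p(c)), p(b))))))  →  p(p(p(p(b))))   [R3 at 1.1.1.1]

p(p(p(p(b))))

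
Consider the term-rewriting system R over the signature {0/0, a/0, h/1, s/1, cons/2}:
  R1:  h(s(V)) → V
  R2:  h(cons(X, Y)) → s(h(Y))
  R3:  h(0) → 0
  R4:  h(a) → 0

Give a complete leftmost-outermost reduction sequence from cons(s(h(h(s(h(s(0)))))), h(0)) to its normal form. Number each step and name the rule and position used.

cons(s(0), 0)

1. cons(s(h(h(s(h(s(0)))))), h(0))  →  cons(s(h(h(s(0)))), h(0))   [R1 at 1.1.1]
2. cons(s(h(h(s(0)))), h(0))  →  cons(s(h(0)), h(0))   [R1 at 1.1.1]
3. cons(s(h(0)), h(0))  →  cons(s(0), h(0))   [R3 at 1.1]
4. cons(s(0), h(0))  →  cons(s(0), 0)   [R3 at 2]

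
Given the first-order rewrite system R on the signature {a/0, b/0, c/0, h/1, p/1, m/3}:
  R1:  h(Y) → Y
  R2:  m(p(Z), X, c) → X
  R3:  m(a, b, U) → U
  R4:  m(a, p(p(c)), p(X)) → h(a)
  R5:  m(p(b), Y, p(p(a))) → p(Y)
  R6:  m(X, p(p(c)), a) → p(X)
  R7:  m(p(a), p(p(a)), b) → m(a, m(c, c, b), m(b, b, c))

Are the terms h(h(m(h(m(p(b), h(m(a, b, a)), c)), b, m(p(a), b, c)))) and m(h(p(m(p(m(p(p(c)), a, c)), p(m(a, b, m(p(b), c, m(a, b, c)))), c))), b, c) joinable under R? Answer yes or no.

Reduce t₁ = h(h(m(h(m(p(b), h(m(a, b, a)), c)), b, m(p(a), b, c)))):
1. h(h(m(h(m(p(b), h(m(a, b, a)), c)), b, m(p(a), b, c))))  →  h(m(h(m(p(b), h(m(a, b, a)), c)), b, m(p(a), b, c)))   [R1 at ε]
2. h(m(h(m(p(b), h(m(a, b, a)), c)), b, m(p(a), b, c)))  →  m(h(m(p(b), h(m(a, b, a)), c)), b, m(p(a), b, c))   [R1 at ε]
3. m(h(m(p(b), h(m(a, b, a)), c)), b, m(p(a), b, c))  →  m(m(p(b), h(m(a, b, a)), c), b, m(p(a), b, c))   [R1 at 1]
4. m(m(p(b), h(m(a, b, a)), c), b, m(p(a), b, c))  →  m(h(m(a, b, a)), b, m(p(a), b, c))   [R2 at 1]
5. m(h(m(a, b, a)), b, m(p(a), b, c))  →  m(m(a, b, a), b, m(p(a), b, c))   [R1 at 1]
6. m(m(a, b, a), b, m(p(a), b, c))  →  m(a, b, m(p(a), b, c))   [R3 at 1]
7. m(a, b, m(p(a), b, c))  →  m(p(a), b, c)   [R3 at ε]
8. m(p(a), b, c)  →  b   [R2 at ε]

Reduce t₂ = m(h(p(m(p(m(p(p(c)), a, c)), p(m(a, b, m(p(b), c, m(a, b, c)))), c))), b, c):
1. m(h(p(m(p(m(p(p(c)), a, c)), p(m(a, b, m(p(b), c, m(a, b, c)))), c))), b, c)  →  m(p(m(p(m(p(p(c)), a, c)), p(m(a, b, m(p(b), c, m(a, b, c)))), c)), b, c)   [R1 at 1]
2. m(p(m(p(m(p(p(c)), a, c)), p(m(a, b, m(p(b), c, m(a, b, c)))), c)), b, c)  →  b   [R2 at ε]

yes — NF(t₁) = b, NF(t₂) = b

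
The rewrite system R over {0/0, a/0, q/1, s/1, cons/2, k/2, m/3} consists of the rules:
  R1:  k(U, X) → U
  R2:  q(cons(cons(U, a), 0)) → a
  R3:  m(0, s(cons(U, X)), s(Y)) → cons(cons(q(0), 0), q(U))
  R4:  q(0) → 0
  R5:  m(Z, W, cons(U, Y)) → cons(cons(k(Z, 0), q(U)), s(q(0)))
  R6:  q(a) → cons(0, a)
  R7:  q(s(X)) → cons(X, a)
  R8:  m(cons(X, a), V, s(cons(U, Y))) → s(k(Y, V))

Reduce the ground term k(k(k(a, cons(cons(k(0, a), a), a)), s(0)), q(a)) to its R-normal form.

a

1. k(k(k(a, cons(cons(k(0, a), a), a)), s(0)), q(a))  →  k(k(a, cons(cons(k(0, a), a), a)), s(0))   [R1 at ε]
2. k(k(a, cons(cons(k(0, a), a), a)), s(0))  →  k(a, cons(cons(k(0, a), a), a))   [R1 at ε]
3. k(a, cons(cons(k(0, a), a), a))  →  a   [R1 at ε]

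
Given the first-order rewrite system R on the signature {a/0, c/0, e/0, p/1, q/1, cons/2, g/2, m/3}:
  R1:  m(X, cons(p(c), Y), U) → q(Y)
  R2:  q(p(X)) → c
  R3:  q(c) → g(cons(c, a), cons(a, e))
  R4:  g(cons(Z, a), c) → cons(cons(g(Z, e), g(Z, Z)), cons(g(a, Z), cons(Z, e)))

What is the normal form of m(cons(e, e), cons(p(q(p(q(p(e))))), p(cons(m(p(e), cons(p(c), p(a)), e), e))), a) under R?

c

1. m(cons(e, e), cons(p(q(p(q(p(e))))), p(cons(m(p(e), cons(p(c), p(a)), e), e))), a)  →  m(cons(e, e), cons(p(c), p(cons(m(p(e), cons(p(c), p(a)), e), e))), a)   [R2 at 2.1.1]
2. m(cons(e, e), cons(p(c), p(cons(m(p(e), cons(p(c), p(a)), e), e))), a)  →  q(p(cons(m(p(e), cons(p(c), p(a)), e), e)))   [R1 at ε]
3. q(p(cons(m(p(e), cons(p(c), p(a)), e), e)))  →  c   [R2 at ε]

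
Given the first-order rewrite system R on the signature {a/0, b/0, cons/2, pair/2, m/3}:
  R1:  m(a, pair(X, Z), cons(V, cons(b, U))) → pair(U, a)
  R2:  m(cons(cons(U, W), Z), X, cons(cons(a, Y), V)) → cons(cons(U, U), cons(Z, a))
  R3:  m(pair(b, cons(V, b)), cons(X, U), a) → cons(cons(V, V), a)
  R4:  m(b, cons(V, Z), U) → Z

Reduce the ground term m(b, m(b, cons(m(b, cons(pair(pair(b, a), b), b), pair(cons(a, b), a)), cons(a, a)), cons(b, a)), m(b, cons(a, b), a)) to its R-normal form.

1. m(b, m(b, cons(m(b, cons(pair(pair(b, a), b), b), pair(cons(a, b), a)), cons(a, a)), cons(b, a)), m(b, cons(a, b), a))  →  m(b, cons(a, a), m(b, cons(a, b), a))   [R4 at 2]
2. m(b, cons(a, a), m(b, cons(a, b), a))  →  a   [R4 at ε]

a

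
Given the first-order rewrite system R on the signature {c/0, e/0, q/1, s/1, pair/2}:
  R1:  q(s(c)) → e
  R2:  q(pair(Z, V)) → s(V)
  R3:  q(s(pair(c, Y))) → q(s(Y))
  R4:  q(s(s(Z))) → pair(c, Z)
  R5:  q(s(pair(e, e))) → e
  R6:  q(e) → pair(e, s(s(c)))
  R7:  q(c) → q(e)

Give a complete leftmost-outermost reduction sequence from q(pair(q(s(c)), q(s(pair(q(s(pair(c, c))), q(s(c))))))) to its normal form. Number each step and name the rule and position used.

s(e)

1. q(pair(q(s(c)), q(s(pair(q(s(pair(c, c))), q(s(c)))))))  →  s(q(s(pair(q(s(pair(c, c))), q(s(c))))))   [R2 at ε]
2. s(q(s(pair(q(s(pair(c, c))), q(s(c))))))  →  s(q(s(pair(q(s(c)), q(s(c))))))   [R3 at 1.1.1.1]
3. s(q(s(pair(q(s(c)), q(s(c))))))  →  s(q(s(pair(e, q(s(c))))))   [R1 at 1.1.1.1]
4. s(q(s(pair(e, q(s(c))))))  →  s(q(s(pair(e, e))))   [R1 at 1.1.1.2]
5. s(q(s(pair(e, e))))  →  s(e)   [R5 at 1]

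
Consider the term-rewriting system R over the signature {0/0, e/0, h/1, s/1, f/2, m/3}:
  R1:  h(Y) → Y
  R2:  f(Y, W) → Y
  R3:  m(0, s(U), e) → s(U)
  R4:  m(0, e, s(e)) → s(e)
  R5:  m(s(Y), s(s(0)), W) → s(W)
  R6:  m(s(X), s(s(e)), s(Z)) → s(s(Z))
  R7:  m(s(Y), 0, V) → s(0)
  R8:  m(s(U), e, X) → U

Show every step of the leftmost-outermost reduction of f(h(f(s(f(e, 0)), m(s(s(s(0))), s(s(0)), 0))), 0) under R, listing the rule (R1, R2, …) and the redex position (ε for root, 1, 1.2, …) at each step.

s(e)

1. f(h(f(s(f(e, 0)), m(s(s(s(0))), s(s(0)), 0))), 0)  →  h(f(s(f(e, 0)), m(s(s(s(0))), s(s(0)), 0)))   [R2 at ε]
2. h(f(s(f(e, 0)), m(s(s(s(0))), s(s(0)), 0)))  →  f(s(f(e, 0)), m(s(s(s(0))), s(s(0)), 0))   [R1 at ε]
3. f(s(f(e, 0)), m(s(s(s(0))), s(s(0)), 0))  →  s(f(e, 0))   [R2 at ε]
4. s(f(e, 0))  →  s(e)   [R2 at 1]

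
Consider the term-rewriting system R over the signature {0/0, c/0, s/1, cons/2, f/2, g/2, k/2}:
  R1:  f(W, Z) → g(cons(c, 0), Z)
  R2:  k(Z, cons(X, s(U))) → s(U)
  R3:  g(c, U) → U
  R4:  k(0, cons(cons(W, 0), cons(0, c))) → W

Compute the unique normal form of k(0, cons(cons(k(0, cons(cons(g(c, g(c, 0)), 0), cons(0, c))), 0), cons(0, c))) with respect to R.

0

1. k(0, cons(cons(k(0, cons(cons(g(c, g(c, 0)), 0), cons(0, c))), 0), cons(0, c)))  →  k(0, cons(cons(g(c, g(c, 0)), 0), cons(0, c)))   [R4 at ε]
2. k(0, cons(cons(g(c, g(c, 0)), 0), cons(0, c)))  →  g(c, g(c, 0))   [R4 at ε]
3. g(c, g(c, 0))  →  g(c, 0)   [R3 at ε]
4. g(c, 0)  →  0   [R3 at ε]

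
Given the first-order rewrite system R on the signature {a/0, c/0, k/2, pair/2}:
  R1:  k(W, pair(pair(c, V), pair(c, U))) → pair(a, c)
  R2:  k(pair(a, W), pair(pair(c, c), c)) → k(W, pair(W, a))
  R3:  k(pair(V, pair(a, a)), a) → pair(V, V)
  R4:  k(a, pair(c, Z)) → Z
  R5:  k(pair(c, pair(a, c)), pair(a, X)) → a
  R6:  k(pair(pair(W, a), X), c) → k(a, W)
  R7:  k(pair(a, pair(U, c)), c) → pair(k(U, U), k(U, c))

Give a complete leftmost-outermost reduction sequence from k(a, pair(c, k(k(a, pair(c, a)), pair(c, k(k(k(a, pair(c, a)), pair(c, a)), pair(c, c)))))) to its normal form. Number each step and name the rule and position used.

c

1. k(a, pair(c, k(k(a, pair(c, a)), pair(c, k(k(k(a, pair(c, a)), pair(c, a)), pair(c, c))))))  →  k(k(a, pair(c, a)), pair(c, k(k(k(a, pair(c, a)), pair(c, a)), pair(c, c))))   [R4 at ε]
2. k(k(a, pair(c, a)), pair(c, k(k(k(a, pair(c, a)), pair(c, a)), pair(c, c))))  →  k(a, pair(c, k(k(k(a, pair(c, a)), pair(c, a)), pair(c, c))))   [R4 at 1]
3. k(a, pair(c, k(k(k(a, pair(c, a)), pair(c, a)), pair(c, c))))  →  k(k(k(a, pair(c, a)), pair(c, a)), pair(c, c))   [R4 at ε]
4. k(k(k(a, pair(c, a)), pair(c, a)), pair(c, c))  →  k(k(a, pair(c, a)), pair(c, c))   [R4 at 1.1]
5. k(k(a, pair(c, a)), pair(c, c))  →  k(a, pair(c, c))   [R4 at 1]
6. k(a, pair(c, c))  →  c   [R4 at ε]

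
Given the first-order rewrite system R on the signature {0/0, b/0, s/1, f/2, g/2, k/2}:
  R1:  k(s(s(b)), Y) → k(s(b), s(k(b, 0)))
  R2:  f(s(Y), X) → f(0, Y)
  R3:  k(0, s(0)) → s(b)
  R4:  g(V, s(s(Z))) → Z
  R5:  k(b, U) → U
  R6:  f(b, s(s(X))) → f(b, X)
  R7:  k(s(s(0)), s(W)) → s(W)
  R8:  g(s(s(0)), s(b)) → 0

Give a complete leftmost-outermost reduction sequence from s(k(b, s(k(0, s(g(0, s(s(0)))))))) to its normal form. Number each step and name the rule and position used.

s(s(s(b)))

1. s(k(b, s(k(0, s(g(0, s(s(0))))))))  →  s(s(k(0, s(g(0, s(s(0)))))))   [R5 at 1]
2. s(s(k(0, s(g(0, s(s(0)))))))  →  s(s(k(0, s(0))))   [R4 at 1.1.2.1]
3. s(s(k(0, s(0))))  →  s(s(s(b)))   [R3 at 1.1]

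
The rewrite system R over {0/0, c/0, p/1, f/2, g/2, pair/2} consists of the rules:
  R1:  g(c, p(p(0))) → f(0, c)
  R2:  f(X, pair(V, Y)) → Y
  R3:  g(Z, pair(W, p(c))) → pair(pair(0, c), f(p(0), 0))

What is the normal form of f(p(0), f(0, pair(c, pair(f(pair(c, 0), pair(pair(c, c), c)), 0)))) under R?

1. f(p(0), f(0, pair(c, pair(f(pair(c, 0), pair(pair(c, c), c)), 0))))  →  f(p(0), pair(f(pair(c, 0), pair(pair(c, c), c)), 0))   [R2 at 2]
2. f(p(0), pair(f(pair(c, 0), pair(pair(c, c), c)), 0))  →  0   [R2 at ε]

0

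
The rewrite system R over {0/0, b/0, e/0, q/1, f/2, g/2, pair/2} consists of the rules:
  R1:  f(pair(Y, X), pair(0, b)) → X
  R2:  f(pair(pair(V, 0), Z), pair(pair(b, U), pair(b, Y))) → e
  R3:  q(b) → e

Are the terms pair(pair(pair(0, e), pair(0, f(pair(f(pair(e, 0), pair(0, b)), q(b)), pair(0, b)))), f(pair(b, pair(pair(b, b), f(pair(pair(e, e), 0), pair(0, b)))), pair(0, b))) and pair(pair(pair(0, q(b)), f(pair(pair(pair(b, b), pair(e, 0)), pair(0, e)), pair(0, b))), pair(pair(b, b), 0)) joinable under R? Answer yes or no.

yes — NF(t₁) = pair(pair(pair(0, e), pair(0, e)), pair(pair(b, b), 0)), NF(t₂) = pair(pair(pair(0, e), pair(0, e)), pair(pair(b, b), 0))

Reduce t₁ = pair(pair(pair(0, e), pair(0, f(pair(f(pair(e, 0), pair(0, b)), q(b)), pair(0, b)))), f(pair(b, pair(pair(b, b), f(pair(pair(e, e), 0), pair(0, b)))), pair(0, b))):
1. pair(pair(pair(0, e), pair(0, f(pair(f(pair(e, 0), pair(0, b)), q(b)), pair(0, b)))), f(pair(b, pair(pair(b, b), f(pair(pair(e, e), 0), pair(0, b)))), pair(0, b)))  →  pair(pair(pair(0, e), pair(0, q(b))), f(pair(b, pair(pair(b, b), f(pair(pair(e, e), 0), pair(0, b)))), pair(0, b)))   [R1 at 1.2.2]
2. pair(pair(pair(0, e), pair(0, q(b))), f(pair(b, pair(pair(b, b), f(pair(pair(e, e), 0), pair(0, b)))), pair(0, b)))  →  pair(pair(pair(0, e), pair(0, e)), f(pair(b, pair(pair(b, b), f(pair(pair(e, e), 0), pair(0, b)))), pair(0, b)))   [R3 at 1.2.2]
3. pair(pair(pair(0, e), pair(0, e)), f(pair(b, pair(pair(b, b), f(pair(pair(e, e), 0), pair(0, b)))), pair(0, b)))  →  pair(pair(pair(0, e), pair(0, e)), pair(pair(b, b), f(pair(pair(e, e), 0), pair(0, b))))   [R1 at 2]
4. pair(pair(pair(0, e), pair(0, e)), pair(pair(b, b), f(pair(pair(e, e), 0), pair(0, b))))  →  pair(pair(pair(0, e), pair(0, e)), pair(pair(b, b), 0))   [R1 at 2.2]

Reduce t₂ = pair(pair(pair(0, q(b)), f(pair(pair(pair(b, b), pair(e, 0)), pair(0, e)), pair(0, b))), pair(pair(b, b), 0)):
1. pair(pair(pair(0, q(b)), f(pair(pair(pair(b, b), pair(e, 0)), pair(0, e)), pair(0, b))), pair(pair(b, b), 0))  →  pair(pair(pair(0, e), f(pair(pair(pair(b, b), pair(e, 0)), pair(0, e)), pair(0, b))), pair(pair(b, b), 0))   [R3 at 1.1.2]
2. pair(pair(pair(0, e), f(pair(pair(pair(b, b), pair(e, 0)), pair(0, e)), pair(0, b))), pair(pair(b, b), 0))  →  pair(pair(pair(0, e), pair(0, e)), pair(pair(b, b), 0))   [R1 at 1.2]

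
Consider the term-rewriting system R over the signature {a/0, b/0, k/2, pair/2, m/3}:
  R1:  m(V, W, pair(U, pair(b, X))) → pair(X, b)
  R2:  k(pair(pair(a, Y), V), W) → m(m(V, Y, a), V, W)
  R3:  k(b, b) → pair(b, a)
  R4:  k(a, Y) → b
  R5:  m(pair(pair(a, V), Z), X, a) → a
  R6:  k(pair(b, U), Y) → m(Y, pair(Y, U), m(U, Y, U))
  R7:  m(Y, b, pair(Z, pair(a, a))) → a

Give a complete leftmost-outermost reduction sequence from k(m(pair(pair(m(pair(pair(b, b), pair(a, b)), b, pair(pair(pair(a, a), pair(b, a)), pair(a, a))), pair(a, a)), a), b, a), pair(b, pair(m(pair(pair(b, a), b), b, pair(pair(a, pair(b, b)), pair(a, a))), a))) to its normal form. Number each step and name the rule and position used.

b

1. k(m(pair(pair(m(pair(pair(b, b), pair(a, b)), b, pair(pair(pair(a, a), pair(b, a)), pair(a, a))), pair(a, a)), a), b, a), pair(b, pair(m(pair(pair(b, a), b), b, pair(pair(a, pair(b, b)), pair(a, a))), a)))  →  k(m(pair(pair(a, pair(a, a)), a), b, a), pair(b, pair(m(pair(pair(b, a), b), b, pair(pair(a, pair(b, b)), pair(a, a))), a)))   [R7 at 1.1.1.1]
2. k(m(pair(pair(a, pair(a, a)), a), b, a), pair(b, pair(m(pair(pair(b, a), b), b, pair(pair(a, pair(b, b)), pair(a, a))), a)))  →  k(a, pair(b, pair(m(pair(pair(b, a), b), b, pair(pair(a, pair(b, b)), pair(a, a))), a)))   [R5 at 1]
3. k(a, pair(b, pair(m(pair(pair(b, a), b), b, pair(pair(a, pair(b, b)), pair(a, a))), a)))  →  b   [R4 at ε]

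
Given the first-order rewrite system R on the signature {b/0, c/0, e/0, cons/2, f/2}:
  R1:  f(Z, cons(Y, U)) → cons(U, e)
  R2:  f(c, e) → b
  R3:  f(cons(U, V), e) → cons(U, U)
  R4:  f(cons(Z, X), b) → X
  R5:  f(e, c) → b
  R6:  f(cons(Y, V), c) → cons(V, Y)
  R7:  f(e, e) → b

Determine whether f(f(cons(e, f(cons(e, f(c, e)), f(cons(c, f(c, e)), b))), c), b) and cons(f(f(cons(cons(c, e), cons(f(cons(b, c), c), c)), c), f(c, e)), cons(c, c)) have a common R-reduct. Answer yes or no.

no — NF(t₁) = e, NF(t₂) = cons(cons(c, e), cons(c, c))

Reduce t₁ = f(f(cons(e, f(cons(e, f(c, e)), f(cons(c, f(c, e)), b))), c), b):
1. f(f(cons(e, f(cons(e, f(c, e)), f(cons(c, f(c, e)), b))), c), b)  →  f(cons(f(cons(e, f(c, e)), f(cons(c, f(c, e)), b)), e), b)   [R6 at 1]
2. f(cons(f(cons(e, f(c, e)), f(cons(c, f(c, e)), b)), e), b)  →  e   [R4 at ε]

Reduce t₂ = cons(f(f(cons(cons(c, e), cons(f(cons(b, c), c), c)), c), f(c, e)), cons(c, c)):
1. cons(f(f(cons(cons(c, e), cons(f(cons(b, c), c), c)), c), f(c, e)), cons(c, c))  →  cons(f(cons(cons(f(cons(b, c), c), c), cons(c, e)), f(c, e)), cons(c, c))   [R6 at 1.1]
2. cons(f(cons(cons(f(cons(b, c), c), c), cons(c, e)), f(c, e)), cons(c, c))  →  cons(f(cons(cons(cons(c, b), c), cons(c, e)), f(c, e)), cons(c, c))   [R6 at 1.1.1.1]
3. cons(f(cons(cons(cons(c, b), c), cons(c, e)), f(c, e)), cons(c, c))  →  cons(f(cons(cons(cons(c, b), c), cons(c, e)), b), cons(c, c))   [R2 at 1.2]
4. cons(f(cons(cons(cons(c, b), c), cons(c, e)), b), cons(c, c))  →  cons(cons(c, e), cons(c, c))   [R4 at 1]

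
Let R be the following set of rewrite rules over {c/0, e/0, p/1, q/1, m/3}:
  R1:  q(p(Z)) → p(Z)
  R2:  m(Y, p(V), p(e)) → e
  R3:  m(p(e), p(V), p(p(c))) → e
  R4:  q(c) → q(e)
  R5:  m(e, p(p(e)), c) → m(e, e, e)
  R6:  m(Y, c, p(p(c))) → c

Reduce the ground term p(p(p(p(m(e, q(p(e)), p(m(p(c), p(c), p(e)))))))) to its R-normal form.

p(p(p(p(e))))

1. p(p(p(p(m(e, q(p(e)), p(m(p(c), p(c), p(e))))))))  →  p(p(p(p(m(e, p(e), p(m(p(c), p(c), p(e))))))))   [R1 at 1.1.1.1.2]
2. p(p(p(p(m(e, p(e), p(m(p(c), p(c), p(e))))))))  →  p(p(p(p(m(e, p(e), p(e))))))   [R2 at 1.1.1.1.3.1]
3. p(p(p(p(m(e, p(e), p(e))))))  →  p(p(p(p(e))))   [R2 at 1.1.1.1]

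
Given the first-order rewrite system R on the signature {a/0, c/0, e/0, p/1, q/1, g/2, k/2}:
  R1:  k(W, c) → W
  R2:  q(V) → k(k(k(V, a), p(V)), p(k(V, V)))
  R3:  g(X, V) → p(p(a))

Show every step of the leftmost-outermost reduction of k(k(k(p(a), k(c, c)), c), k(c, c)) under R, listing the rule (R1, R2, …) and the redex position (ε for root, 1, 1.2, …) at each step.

p(a)

1. k(k(k(p(a), k(c, c)), c), k(c, c))  →  k(k(p(a), k(c, c)), k(c, c))   [R1 at 1]
2. k(k(p(a), k(c, c)), k(c, c))  →  k(k(p(a), c), k(c, c))   [R1 at 1.2]
3. k(k(p(a), c), k(c, c))  →  k(p(a), k(c, c))   [R1 at 1]
4. k(p(a), k(c, c))  →  k(p(a), c)   [R1 at 2]
5. k(p(a), c)  →  p(a)   [R1 at ε]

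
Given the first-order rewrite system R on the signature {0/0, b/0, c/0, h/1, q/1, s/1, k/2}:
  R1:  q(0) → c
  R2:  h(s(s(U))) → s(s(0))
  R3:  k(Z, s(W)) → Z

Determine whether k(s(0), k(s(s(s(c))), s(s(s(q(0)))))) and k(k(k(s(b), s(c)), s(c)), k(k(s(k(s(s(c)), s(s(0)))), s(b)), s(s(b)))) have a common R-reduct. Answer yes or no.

no — NF(t₁) = s(0), NF(t₂) = s(b)

Reduce t₁ = k(s(0), k(s(s(s(c))), s(s(s(q(0)))))):
1. k(s(0), k(s(s(s(c))), s(s(s(q(0))))))  →  k(s(0), s(s(s(c))))   [R3 at 2]
2. k(s(0), s(s(s(c))))  →  s(0)   [R3 at ε]

Reduce t₂ = k(k(k(s(b), s(c)), s(c)), k(k(s(k(s(s(c)), s(s(0)))), s(b)), s(s(b)))):
1. k(k(k(s(b), s(c)), s(c)), k(k(s(k(s(s(c)), s(s(0)))), s(b)), s(s(b))))  →  k(k(s(b), s(c)), k(k(s(k(s(s(c)), s(s(0)))), s(b)), s(s(b))))   [R3 at 1]
2. k(k(s(b), s(c)), k(k(s(k(s(s(c)), s(s(0)))), s(b)), s(s(b))))  →  k(s(b), k(k(s(k(s(s(c)), s(s(0)))), s(b)), s(s(b))))   [R3 at 1]
3. k(s(b), k(k(s(k(s(s(c)), s(s(0)))), s(b)), s(s(b))))  →  k(s(b), k(s(k(s(s(c)), s(s(0)))), s(b)))   [R3 at 2]
4. k(s(b), k(s(k(s(s(c)), s(s(0)))), s(b)))  →  k(s(b), s(k(s(s(c)), s(s(0)))))   [R3 at 2]
5. k(s(b), s(k(s(s(c)), s(s(0)))))  →  s(b)   [R3 at ε]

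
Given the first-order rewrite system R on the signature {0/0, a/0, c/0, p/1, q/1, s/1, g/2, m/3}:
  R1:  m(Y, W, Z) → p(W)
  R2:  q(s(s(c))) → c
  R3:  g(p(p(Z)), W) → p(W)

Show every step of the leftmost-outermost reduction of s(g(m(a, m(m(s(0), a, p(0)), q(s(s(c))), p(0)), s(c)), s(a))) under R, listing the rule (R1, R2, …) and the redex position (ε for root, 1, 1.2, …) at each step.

s(p(s(a)))

1. s(g(m(a, m(m(s(0), a, p(0)), q(s(s(c))), p(0)), s(c)), s(a)))  →  s(g(p(m(m(s(0), a, p(0)), q(s(s(c))), p(0))), s(a)))   [R1 at 1.1]
2. s(g(p(m(m(s(0), a, p(0)), q(s(s(c))), p(0))), s(a)))  →  s(g(p(p(q(s(s(c))))), s(a)))   [R1 at 1.1.1]
3. s(g(p(p(q(s(s(c))))), s(a)))  →  s(p(s(a)))   [R3 at 1]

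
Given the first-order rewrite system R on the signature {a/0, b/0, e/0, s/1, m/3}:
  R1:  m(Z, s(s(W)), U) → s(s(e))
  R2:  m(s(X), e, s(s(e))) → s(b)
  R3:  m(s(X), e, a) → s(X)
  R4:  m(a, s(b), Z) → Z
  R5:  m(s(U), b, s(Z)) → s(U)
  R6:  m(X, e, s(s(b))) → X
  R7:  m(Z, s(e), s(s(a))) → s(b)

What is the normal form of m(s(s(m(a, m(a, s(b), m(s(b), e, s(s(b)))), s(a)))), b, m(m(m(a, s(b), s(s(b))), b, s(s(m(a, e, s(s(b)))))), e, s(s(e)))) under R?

1. m(s(s(m(a, m(a, s(b), m(s(b), e, s(s(b)))), s(a)))), b, m(m(m(a, s(b), s(s(b))), b, s(s(m(a, e, s(s(b)))))), e, s(s(e))))  →  m(s(s(m(a, m(s(b), e, s(s(b))), s(a)))), b, m(m(m(a, s(b), s(s(b))), b, s(s(m(a, e, s(s(b)))))), e, s(s(e))))   [R4 at 1.1.1.2]
2. m(s(s(m(a, m(s(b), e, s(s(b))), s(a)))), b, m(m(m(a, s(b), s(s(b))), b, s(s(m(a, e, s(s(b)))))), e, s(s(e))))  →  m(s(s(m(a, s(b), s(a)))), b, m(m(m(a, s(b), s(s(b))), b, s(s(m(a, e, s(s(b)))))), e, s(s(e))))   [R6 at 1.1.1.2]
3. m(s(s(m(a, s(b), s(a)))), b, m(m(m(a, s(b), s(s(b))), b, s(s(m(a, e, s(s(b)))))), e, s(s(e))))  →  m(s(s(s(a))), b, m(m(m(a, s(b), s(s(b))), b, s(s(m(a, e, s(s(b)))))), e, s(s(e))))   [R4 at 1.1.1]
4. m(s(s(s(a))), b, m(m(m(a, s(b), s(s(b))), b, s(s(m(a, e, s(s(b)))))), e, s(s(e))))  →  m(s(s(s(a))), b, m(m(s(s(b)), b, s(s(m(a, e, s(s(b)))))), e, s(s(e))))   [R4 at 3.1.1]
5. m(s(s(s(a))), b, m(m(s(s(b)), b, s(s(m(a, e, s(s(b)))))), e, s(s(e))))  →  m(s(s(s(a))), b, m(s(s(b)), e, s(s(e))))   [R5 at 3.1]
6. m(s(s(s(a))), b, m(s(s(b)), e, s(s(e))))  →  m(s(s(s(a))), b, s(b))   [R2 at 3]
7. m(s(s(s(a))), b, s(b))  →  s(s(s(a)))   [R5 at ε]

s(s(s(a)))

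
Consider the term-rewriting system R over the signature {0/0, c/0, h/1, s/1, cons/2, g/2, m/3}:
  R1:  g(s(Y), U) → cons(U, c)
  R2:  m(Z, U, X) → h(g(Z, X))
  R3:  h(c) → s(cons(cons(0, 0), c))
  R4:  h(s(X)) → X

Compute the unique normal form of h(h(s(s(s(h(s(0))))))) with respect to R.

s(0)

1. h(h(s(s(s(h(s(0)))))))  →  h(s(s(h(s(0)))))   [R4 at 1]
2. h(s(s(h(s(0)))))  →  s(h(s(0)))   [R4 at ε]
3. s(h(s(0)))  →  s(0)   [R4 at 1]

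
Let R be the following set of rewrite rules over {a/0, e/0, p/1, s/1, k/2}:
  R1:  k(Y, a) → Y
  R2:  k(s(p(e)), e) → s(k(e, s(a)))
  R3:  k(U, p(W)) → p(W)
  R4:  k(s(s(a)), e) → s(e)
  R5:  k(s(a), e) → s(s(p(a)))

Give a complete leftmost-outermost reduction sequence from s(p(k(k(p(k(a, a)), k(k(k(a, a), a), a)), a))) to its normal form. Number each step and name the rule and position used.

s(p(p(a)))

1. s(p(k(k(p(k(a, a)), k(k(k(a, a), a), a)), a)))  →  s(p(k(p(k(a, a)), k(k(k(a, a), a), a))))   [R1 at 1.1]
2. s(p(k(p(k(a, a)), k(k(k(a, a), a), a))))  →  s(p(k(p(a), k(k(k(a, a), a), a))))   [R1 at 1.1.1.1]
3. s(p(k(p(a), k(k(k(a, a), a), a))))  →  s(p(k(p(a), k(k(a, a), a))))   [R1 at 1.1.2]
4. s(p(k(p(a), k(k(a, a), a))))  →  s(p(k(p(a), k(a, a))))   [R1 at 1.1.2]
5. s(p(k(p(a), k(a, a))))  →  s(p(k(p(a), a)))   [R1 at 1.1.2]
6. s(p(k(p(a), a)))  →  s(p(p(a)))   [R1 at 1.1]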